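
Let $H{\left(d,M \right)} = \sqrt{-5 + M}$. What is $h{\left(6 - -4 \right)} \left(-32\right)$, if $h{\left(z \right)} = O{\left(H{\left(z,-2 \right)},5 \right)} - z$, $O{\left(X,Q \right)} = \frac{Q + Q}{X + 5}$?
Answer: $270 + 10 i \sqrt{7} \approx 270.0 + 26.458 i$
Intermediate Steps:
$O{\left(X,Q \right)} = \frac{2 Q}{5 + X}$
$h{\left(z \right)} = - z + \frac{10}{5 + i \sqrt{7}}$ ($h{\left(z \right)} = 2 \cdot 5 \frac{1}{5 + \sqrt{-5 - 2}} - z = 2 \cdot 5 \frac{1}{5 + \sqrt{-7}} - z = 2 \cdot 5 \frac{1}{5 + i \sqrt{7}} - z = \frac{10}{5 + i \sqrt{7}} - z = - z + \frac{10}{5 + i \sqrt{7}}$)
$h{\left(6 - -4 \right)} \left(-32\right) = \left(\frac{25}{16} - \left(6 - -4\right) - \frac{5 i \sqrt{7}}{16}\right) \left(-32\right) = \left(\frac{25}{16} - \left(6 + 4\right) - \frac{5 i \sqrt{7}}{16}\right) \left(-32\right) = \left(\frac{25}{16} - 10 - \frac{5 i \sqrt{7}}{16}\right) \left(-32\right) = \left(- \frac{135}{16} - \frac{5 i \sqrt{7}}{16}\right) \left(-32\right) = 270 + 10 i \sqrt{7}$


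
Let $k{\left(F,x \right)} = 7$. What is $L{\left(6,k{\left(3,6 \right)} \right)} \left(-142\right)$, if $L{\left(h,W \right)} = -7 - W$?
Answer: $1988$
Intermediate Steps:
$L{\left(6,k{\left(3,6 \right)} \right)} \left(-142\right) = \left(-7 - 7\right) \left(-142\right) = \left(-14\right) \left(-142\right) = 1988$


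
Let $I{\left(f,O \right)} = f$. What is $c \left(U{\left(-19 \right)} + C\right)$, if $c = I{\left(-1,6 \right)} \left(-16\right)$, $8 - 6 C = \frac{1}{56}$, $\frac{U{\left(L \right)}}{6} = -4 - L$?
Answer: $\frac{10229}{7} \approx 1461.3$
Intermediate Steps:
$U{\left(L \right)} = -24 - 6 L$ ($U{\left(L \right)} = 6 \left(-4 - L\right) = -24 - 6 L$)
$C = \frac{149}{112}$ ($C = \frac{4}{3} - \frac{1}{6 \cdot 56} = \frac{4}{3} - \frac{1}{336} = \frac{149}{112} \approx 1.3304$)
$c = 16$ ($c = \left(-1\right) \left(-16\right) = 16$)
$c \left(U{\left(-19 \right)} + C\right) = 16 \left(\left(-24 - -114\right) + \frac{149}{112}\right) = 16 \left(\left(-24 + 114\right) + \frac{149}{112}\right) = 16 \left(90 + \frac{149}{112}\right) = 16 \cdot \frac{10229}{112} = \frac{10229}{7}$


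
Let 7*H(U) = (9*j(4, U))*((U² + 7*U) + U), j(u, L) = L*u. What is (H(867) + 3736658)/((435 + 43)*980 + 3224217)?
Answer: 3386337158/3692657 ≈ 917.05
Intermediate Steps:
H(U) = 36*U*(U² + 8*U)/7 (H(U) = ((9*(U*4))*((U² + 7*U) + U))/7 = ((9*(4*U))*(U² + 8*U))/7 = ((36*U)*(U² + 8*U))/7 = (36*U*(U² + 8*U))/7 = 36*U*(U² + 8*U)/7)
(H(867) + 3736658)/((435 + 43)*980 + 3224217) = ((36/7)*867²*(8 + 867) + 3736658)/((435 + 43)*980 + 3224217) = ((36/7)*751689*875 + 3736658)/(478*980 + 3224217) = (3382600500 + 3736658)/(468440 + 3224217) = 3386337158/3692657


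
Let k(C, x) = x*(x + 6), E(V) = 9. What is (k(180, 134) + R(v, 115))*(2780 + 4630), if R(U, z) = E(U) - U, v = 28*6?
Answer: 137833410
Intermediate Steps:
v = 168
R(U, z) = 9 - U
k(C, x) = x*(6 + x)
(k(180, 134) + R(v, 115))*(2780 + 4630) = (134*(6 + 134) + (9 - 1*168))*(2780 + 4630) = (134*140 + (9 - 168))*7410 = (18760 - 159)*7410 = 18601*7410 = 137833410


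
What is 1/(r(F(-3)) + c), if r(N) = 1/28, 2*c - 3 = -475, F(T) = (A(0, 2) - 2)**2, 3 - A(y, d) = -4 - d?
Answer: -28/6607 ≈ -0.0042379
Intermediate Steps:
A(y, d) = 7 + d (A(y, d) = 3 - (-4 - d) = 3 + (4 + d) = 7 + d)
F(T) = 49 (F(T) = ((7 + 2) - 2)**2 = (9 - 2)**2 = 7**2 = 49)
c = -236 (c = 3/2 + (1/2)*(-475) = 3/2 - 475/2 = -236)
r(N) = 1/28
1/(r(F(-3)) + c) = 1/(1/28 - 236) = 1/(-6607/28) = -28/6607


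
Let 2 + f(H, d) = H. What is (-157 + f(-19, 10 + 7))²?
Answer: 31684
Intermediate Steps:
f(H, d) = -2 + H
(-157 + f(-19, 10 + 7))² = (-157 + (-2 - 19))² = (-157 - 21)² = (-178)² = 31684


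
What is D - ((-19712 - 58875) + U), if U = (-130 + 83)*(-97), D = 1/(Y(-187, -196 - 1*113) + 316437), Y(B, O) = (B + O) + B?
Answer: 23374637113/315754 ≈ 74028.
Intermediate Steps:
Y(B, O) = O + 2*B
D = 1/315754 (D = 1/(((-196 - 1*113) + 2*(-187)) + 316437) = 1/(((-196 - 113) - 374) + 316437) = 1/((-309 - 374) + 316437) = 1/(-683 + 316437) = 1/315754 ≈ 3.1670e-6)
U = 4559 (U = -47*(-97) = 4559)
D - ((-19712 - 58875) + U) = 1/315754 - ((-19712 - 58875) + 4559) = 1/315754 - (-78587 + 4559) = 1/315754 - 1*(-74028) = 1/315754 + 74028 = 23374637113/315754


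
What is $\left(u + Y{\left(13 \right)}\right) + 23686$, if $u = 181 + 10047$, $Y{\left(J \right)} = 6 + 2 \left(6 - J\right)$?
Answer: $33906$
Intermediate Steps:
$Y{\left(J \right)} = 18 - 2 J$ ($Y{\left(J \right)} = 6 - \left(-12 + 2 J\right) = 18 - 2 J$)
$u = 10228$
$\left(u + Y{\left(13 \right)}\right) + 23686 = \left(10228 + \left(18 - 26\right)\right) + 23686 = \left(10228 - 8\right) + 23686 = 10220 + 23686 = 33906$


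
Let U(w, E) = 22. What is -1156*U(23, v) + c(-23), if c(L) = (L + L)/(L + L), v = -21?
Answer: -25431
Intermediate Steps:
c(L) = 1 (c(L) = (2*L)/((2*L)) = (2*L)*(1/(2*L)) = 1)
-1156*U(23, v) + c(-23) = -1156*22 + 1 = -25432 + 1 = -25431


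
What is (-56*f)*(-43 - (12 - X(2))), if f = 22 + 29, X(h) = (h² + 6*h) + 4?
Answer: 99960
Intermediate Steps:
X(h) = 4 + h² + 6*h
f = 51
(-56*f)*(-43 - (12 - X(2))) = (-56*51)*(-43 - (12 - (4 + 2² + 6*2))) = -2856*(-43 - (12 - (4 + 4 + 12))) = -2856*(-43 - (12 - 1*20)) = -2856*(-43 - (12 - 20)) = -2856*(-43 - 1*(-8)) = -2856*(-43 + 8) = -2856*(-35) = 99960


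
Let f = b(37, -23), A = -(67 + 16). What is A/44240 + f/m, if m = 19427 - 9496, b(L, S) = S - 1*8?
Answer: -2195713/439347440 ≈ -0.0049977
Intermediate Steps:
b(L, S) = -8 + S (b(L, S) = S - 8 = -8 + S)
A = -83 (A = -1*83 = -83)
m = 9931
f = -31 (f = -8 - 23 = -31)
A/44240 + f/m = -83/44240 - 31/9931 = -2195713/439347440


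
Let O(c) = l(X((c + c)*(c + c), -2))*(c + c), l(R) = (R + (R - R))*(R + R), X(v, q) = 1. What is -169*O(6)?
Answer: -4056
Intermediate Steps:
l(R) = 2*R**2 (l(R) = (R + 0)*(2*R) = R*(2*R) = 2*R**2)
O(c) = 4*c (O(c) = (2*1**2)*(c + c) = (2*1)*(2*c) = 2*(2*c) = 4*c)
-169*O(6) = -676*6 = -169*24 = -4056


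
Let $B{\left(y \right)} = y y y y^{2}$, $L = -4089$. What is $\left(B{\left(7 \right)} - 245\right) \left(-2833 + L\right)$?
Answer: $-114642164$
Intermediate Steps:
$B{\left(y \right)} = y^{5}$ ($B{\left(y \right)} = y^{2} y y^{2} = y^{3} y^{2} = y^{5}$)
$\left(B{\left(7 \right)} - 245\right) \left(-2833 + L\right) = \left(7^{5} - 245\right) \left(-2833 - 4089\right) = \left(16807 - 245\right) \left(-6922\right) = 16562 \left(-6922\right) = -114642164$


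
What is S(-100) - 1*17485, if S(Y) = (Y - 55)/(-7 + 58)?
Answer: -891890/51 ≈ -17488.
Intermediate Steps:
S(Y) = -55/51 + Y/51 (S(Y) = (-55 + Y)/51 = (-55 + Y)*(1/51) = -55/51 + Y/51)
S(-100) - 1*17485 = (-55/51 + (1/51)*(-100)) - 1*17485 = (-55/51 - 100/51) - 17485 = -155/51 - 17485 = -891890/51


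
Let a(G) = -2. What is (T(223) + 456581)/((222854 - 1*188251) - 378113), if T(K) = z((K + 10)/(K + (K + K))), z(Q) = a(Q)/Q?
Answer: -21276407/16007566 ≈ -1.3291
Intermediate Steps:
z(Q) = -2/Q
T(K) = -6*K/(10 + K) (T(K) = -2*(K + (K + K))/(K + 10) = -2*(K + 2*K)/(10 + K) = -2*3*K/(10 + K) = -6*K/(10 + K))
(T(223) + 456581)/((222854 - 1*188251) - 378113) = (-6*223/(10 + 223) + 456581)/((222854 - 1*188251) - 378113) = (-6*223/233 + 456581)/((222854 - 188251) - 378113) = (-6*223*1/233 + 456581)/(34603 - 378113) = (-1338/233 + 456581)/(-343510) = (106382035/233)*(-1/343510) = -21276407/16007566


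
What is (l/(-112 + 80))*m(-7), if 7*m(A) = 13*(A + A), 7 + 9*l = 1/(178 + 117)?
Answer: -559/885 ≈ -0.63164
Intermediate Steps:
l = -688/885 (l = -7/9 + 1/(9*(178 + 117)) = -7/9 + (⅑)/295 = -7/9 + (⅑)*(1/295) = -7/9 + 1/2655 = -688/885 ≈ -0.77740)
m(A) = 26*A/7 (m(A) = (13*(A + A))/7 = (13*(2*A))/7 = (26*A)/7 = 26*A/7)
(l/(-112 + 80))*m(-7) = (-688/885/(-112 + 80))*((26/7)*(-7)) = (-688/885/(-32))*(-26) = -1/32*(-688/885)*(-26) = (43/1770)*(-26) = -559/885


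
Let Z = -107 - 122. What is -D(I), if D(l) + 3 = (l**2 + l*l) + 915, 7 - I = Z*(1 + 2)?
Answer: -964184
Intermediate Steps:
Z = -229
I = 694 (I = 7 - (-229)*(1 + 2) = 7 - (-229)*3 = 7 - 1*(-687) = 7 + 687 = 694)
D(l) = 912 + 2*l**2 (D(l) = -3 + ((l**2 + l*l) + 915) = -3 + ((l**2 + l**2) + 915) = -3 + (2*l**2 + 915) = -3 + (915 + 2*l**2) = 912 + 2*l**2)
-D(I) = -(912 + 2*694**2) = -(912 + 2*481636) = -(912 + 963272) = -1*964184 = -964184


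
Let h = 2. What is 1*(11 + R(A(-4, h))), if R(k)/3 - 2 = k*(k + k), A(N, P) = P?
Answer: 41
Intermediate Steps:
R(k) = 6 + 6*k**2 (R(k) = 6 + 3*(k*(k + k)) = 6 + 3*(k*(2*k)) = 6 + 3*(2*k**2) = 6 + 6*k**2)
1*(11 + R(A(-4, h))) = 1*(11 + (6 + 6*2**2)) = 1*(11 + (6 + 6*4)) = 1*(11 + (6 + 24)) = 1*(11 + 30) = 1*41 = 41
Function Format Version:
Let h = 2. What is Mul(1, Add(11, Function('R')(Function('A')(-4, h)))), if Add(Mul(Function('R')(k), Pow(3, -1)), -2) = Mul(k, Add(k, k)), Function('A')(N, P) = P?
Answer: 41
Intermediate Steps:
Function('R')(k) = Add(6, Mul(6, Pow(k, 2))) (Function('R')(k) = Add(6, Mul(3, Mul(k, Add(k, k)))) = Add(6, Mul(3, Mul(k, Mul(2, k)))) = Add(6, Mul(3, Mul(2, Pow(k, 2)))) = Add(6, Mul(6, Pow(k, 2))))
Mul(1, Add(11, Function('R')(Function('A')(-4, h)))) = Mul(1, Add(11, Add(6, Mul(6, Pow(2, 2))))) = Mul(1, Add(11, Add(6, Mul(6, 4)))) = Mul(1, Add(11, Add(6, 24))) = Mul(1, Add(11, 30)) = Mul(1, 41) = 41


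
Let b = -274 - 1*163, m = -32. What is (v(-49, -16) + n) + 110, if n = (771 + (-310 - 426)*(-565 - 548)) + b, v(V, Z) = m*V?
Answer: 821180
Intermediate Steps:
v(V, Z) = -32*V
b = -437 (b = -274 - 163 = -437)
n = 819502 (n = (771 + (-310 - 426)*(-565 - 548)) - 437 = (771 - 736*(-1113)) - 437 = (771 + 819168) - 437 = 819939 - 437 = 819502)
(v(-49, -16) + n) + 110 = (-32*(-49) + 819502) + 110 = (1568 + 819502) + 110 = 821070 + 110 = 821180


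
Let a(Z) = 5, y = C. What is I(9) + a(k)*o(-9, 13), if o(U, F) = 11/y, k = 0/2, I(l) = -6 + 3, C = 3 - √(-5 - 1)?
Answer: 8 + 11*I*√6/3 ≈ 8.0 + 8.9815*I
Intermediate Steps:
C = 3 - I*√6 (C = 3 - √(-6) = 3 - I*√6 ≈ 3.0 - 2.4495*I)
I(l) = -3
y = 3 - I*√6 ≈ 3.0 - 2.4495*I
k = 0 (k = 0*(½) = 0)
o(U, F) = 11/(3 - I*√6)
I(9) + a(k)*o(-9, 13) = -3 + 5*(11/5 + 11*I*√6/15) = -3 + (11 + 11*I*√6/3) = 8 + 11*I*√6/3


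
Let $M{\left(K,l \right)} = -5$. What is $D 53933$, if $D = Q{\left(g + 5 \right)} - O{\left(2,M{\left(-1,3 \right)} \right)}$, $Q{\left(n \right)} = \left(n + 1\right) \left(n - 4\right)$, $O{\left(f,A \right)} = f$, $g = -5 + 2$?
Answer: $-431464$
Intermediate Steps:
$g = -3$
$Q{\left(n \right)} = \left(1 + n\right) \left(-4 + n\right)$
$D = -8$ ($D = \left(-4 + \left(-3 + 5\right)^{2} - 3 \left(-3 + 5\right)\right) - 2 = \left(-4 + 2^{2} - 6\right) - 2 = \left(-4 + 4 - 6\right) - 2 = -6 - 2 = -8$)
$D 53933 = \left(-8\right) 53933 = -431464$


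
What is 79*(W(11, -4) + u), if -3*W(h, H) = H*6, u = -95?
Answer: -6873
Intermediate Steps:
W(h, H) = -2*H (W(h, H) = -H*6/3 = -2*H)
79*(W(11, -4) + u) = 79*(-2*(-4) - 95) = 79*(8 - 95) = 79*(-87) = -6873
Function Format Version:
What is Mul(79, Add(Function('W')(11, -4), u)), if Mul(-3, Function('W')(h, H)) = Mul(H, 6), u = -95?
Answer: -6873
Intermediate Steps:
Function('W')(h, H) = Mul(-2, H) (Function('W')(h, H) = Mul(Rational(-1, 3), Mul(H, 6)) = Mul(Rational(-1, 3), Mul(6, H)) = Mul(-2, H))
Mul(79, Add(Function('W')(11, -4), u)) = Mul(79, Add(Mul(-2, -4), -95)) = Mul(79, Add(8, -95)) = Mul(79, -87) = -6873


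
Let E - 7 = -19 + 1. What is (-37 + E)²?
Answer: 2304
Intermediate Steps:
E = -11 (E = 7 + (-19 + 1) = 7 - 18 = -11)
(-37 + E)² = (-37 - 11)² = (-48)² = 2304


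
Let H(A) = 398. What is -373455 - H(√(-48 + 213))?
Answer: -373853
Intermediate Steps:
-373455 - H(√(-48 + 213)) = -373455 - 1*398 = -373455 - 398 = -373853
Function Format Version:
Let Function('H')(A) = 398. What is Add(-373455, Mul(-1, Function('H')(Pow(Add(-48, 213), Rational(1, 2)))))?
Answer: -373853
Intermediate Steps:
Add(-373455, Mul(-1, Function('H')(Pow(Add(-48, 213), Rational(1, 2))))) = Add(-373455, Mul(-1, 398)) = Add(-373455, -398) = -373853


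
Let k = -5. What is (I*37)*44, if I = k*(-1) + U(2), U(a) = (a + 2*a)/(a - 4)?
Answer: 3256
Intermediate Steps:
U(a) = 3*a/(-4 + a) (U(a) = (3*a)/(-4 + a) = 3*a/(-4 + a))
I = 2 (I = -5*(-1) + 3*2/(-4 + 2) = 5 + 3*2/(-2) = 5 + 3*2*(-½) = 5 - 3 = 2)
(I*37)*44 = (2*37)*44 = 74*44 = 3256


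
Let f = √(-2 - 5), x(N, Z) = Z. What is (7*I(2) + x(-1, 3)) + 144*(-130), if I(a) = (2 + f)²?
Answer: -18738 + 28*I*√7 ≈ -18738.0 + 74.081*I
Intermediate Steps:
f = I*√7 (f = √(-7) = I*√7 ≈ 2.6458*I)
I(a) = (2 + I*√7)²
(7*I(2) + x(-1, 3)) + 144*(-130) = (7*(2 + I*√7)² + 3) + 144*(-130) = (3 + 7*(2 + I*√7)²) - 18720 = -18717 + 7*(2 + I*√7)²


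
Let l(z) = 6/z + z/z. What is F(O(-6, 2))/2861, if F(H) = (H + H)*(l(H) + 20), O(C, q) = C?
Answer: -240/2861 ≈ -0.083887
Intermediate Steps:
l(z) = 1 + 6/z (l(z) = 6/z + 1 = 1 + 6/z)
F(H) = 2*H*(20 + (6 + H)/H) (F(H) = (H + H)*((6 + H)/H + 20) = (2*H)*(20 + (6 + H)/H) = 2*H*(20 + (6 + H)/H))
F(O(-6, 2))/2861 = (12 + 42*(-6))/2861 = (12 - 252)*(1/2861) = -240*1/2861 = -240/2861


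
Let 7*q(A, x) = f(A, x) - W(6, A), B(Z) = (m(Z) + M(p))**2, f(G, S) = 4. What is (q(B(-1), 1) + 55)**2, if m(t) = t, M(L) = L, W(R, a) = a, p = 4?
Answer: 144400/49 ≈ 2946.9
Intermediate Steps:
B(Z) = (4 + Z)**2 (B(Z) = (Z + 4)**2 = (4 + Z)**2)
q(A, x) = 4/7 - A/7 (q(A, x) = (4 - A)/7 = 4/7 - A/7)
(q(B(-1), 1) + 55)**2 = ((4/7 - (4 - 1)**2/7) + 55)**2 = ((4/7 - 1/7*3**2) + 55)**2 = ((4/7 - 1/7*9) + 55)**2 = ((4/7 - 9/7) + 55)**2 = (-5/7 + 55)**2 = (380/7)**2 = 144400/49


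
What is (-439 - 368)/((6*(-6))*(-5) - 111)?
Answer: -269/23 ≈ -11.696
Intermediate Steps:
(-439 - 368)/((6*(-6))*(-5) - 111) = -807/(-36*(-5) - 111) = -807/(180 - 111) = -807/69 = -807*1/69 = -269/23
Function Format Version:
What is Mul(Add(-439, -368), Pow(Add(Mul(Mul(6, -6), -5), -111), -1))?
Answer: Rational(-269, 23) ≈ -11.696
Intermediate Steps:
Mul(Add(-439, -368), Pow(Add(Mul(Mul(6, -6), -5), -111), -1)) = Mul(-807, Pow(Add(Mul(-36, -5), -111), -1)) = Mul(-807, Pow(Add(180, -111), -1)) = Mul(-807, Pow(69, -1)) = Mul(-807, Rational(1, 69)) = Rational(-269, 23)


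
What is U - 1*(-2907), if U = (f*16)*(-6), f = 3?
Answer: 2619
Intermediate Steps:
U = -288 (U = (3*16)*(-6) = 48*(-6) = -288)
U - 1*(-2907) = -288 - 1*(-2907) = -288 + 2907 = 2619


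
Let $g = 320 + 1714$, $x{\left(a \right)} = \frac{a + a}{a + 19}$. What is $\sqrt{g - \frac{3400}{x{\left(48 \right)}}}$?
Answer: $\frac{7 i \sqrt{249}}{6} \approx 18.41 i$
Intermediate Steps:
$x{\left(a \right)} = \frac{2 a}{19 + a}$
$g = 2034$
$\sqrt{g - \frac{3400}{x{\left(48 \right)}}} = \sqrt{2034 - \frac{3400}{2 \cdot 48 \frac{1}{19 + 48}}} = \sqrt{2034 - \frac{3400}{2 \cdot 48 \cdot \frac{1}{67}}} = \sqrt{2034 - \frac{3400}{\frac{96}{67}}} = \sqrt{2034 - \frac{28475}{12}} = \sqrt{- \frac{4067}{12}} = \frac{7 i \sqrt{249}}{6}$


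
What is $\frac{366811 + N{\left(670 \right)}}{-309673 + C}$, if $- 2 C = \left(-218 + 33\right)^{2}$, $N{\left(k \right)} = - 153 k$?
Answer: $- \frac{528602}{653571} \approx -0.80879$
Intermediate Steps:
$C = - \frac{34225}{2}$ ($C = - \frac{\left(-218 + 33\right)^{2}}{2} = - \frac{\left(-185\right)^{2}}{2} = \left(- \frac{1}{2}\right) 34225 = - \frac{34225}{2} \approx -17113.0$)
$\frac{366811 + N{\left(670 \right)}}{-309673 + C} = \frac{366811 - 102510}{-309673 - \frac{34225}{2}} = \frac{366811 - 102510}{- \frac{653571}{2}} = 264301 \left(- \frac{2}{653571}\right) = - \frac{528602}{653571}$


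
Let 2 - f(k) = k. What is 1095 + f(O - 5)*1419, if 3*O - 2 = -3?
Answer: 11501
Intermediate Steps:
O = -⅓ (O = ⅔ + (⅓)*(-3) = ⅔ - 1 = -⅓ ≈ -0.33333)
f(k) = 2 - k
1095 + f(O - 5)*1419 = 1095 + (2 - (-⅓ - 5))*1419 = 1095 + (2 - 1*(-16/3))*1419 = 1095 + (2 + 16/3)*1419 = 1095 + (22/3)*1419 = 1095 + 10406 = 11501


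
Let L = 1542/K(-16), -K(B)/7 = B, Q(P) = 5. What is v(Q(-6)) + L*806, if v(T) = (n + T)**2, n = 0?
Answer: 311413/28 ≈ 11122.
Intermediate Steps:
K(B) = -7*B
v(T) = T**2 (v(T) = (0 + T)**2 = T**2)
L = 771/56 (L = 1542/((-7*(-16))) = 1542/112 = 1542*(1/112) = 771/56 ≈ 13.768)
v(Q(-6)) + L*806 = 5**2 + (771/56)*806 = 25 + 310713/28 = 311413/28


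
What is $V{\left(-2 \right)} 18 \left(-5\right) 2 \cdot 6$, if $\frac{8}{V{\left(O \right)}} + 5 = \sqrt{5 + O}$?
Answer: $\frac{21600}{11} + \frac{4320 \sqrt{3}}{11} \approx 2643.9$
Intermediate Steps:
$V{\left(O \right)} = \frac{8}{-5 + \sqrt{5 + O}}$
$V{\left(-2 \right)} 18 \left(-5\right) 2 \cdot 6 = \frac{8}{-5 + \sqrt{5 - 2}} \cdot 18 \left(-5\right) 2 \cdot 6 = \frac{8}{-5 + \sqrt{3}} \cdot 18 \left(\left(-10\right) 6\right) = \frac{144}{-5 + \sqrt{3}} \left(-60\right) = - \frac{8640}{-5 + \sqrt{3}}$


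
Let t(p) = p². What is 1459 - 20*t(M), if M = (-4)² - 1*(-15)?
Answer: -17761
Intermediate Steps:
M = 31 (M = 16 + 15 = 31)
1459 - 20*t(M) = 1459 - 20*31² = 1459 - 20*961 = 1459 - 19220 = -17761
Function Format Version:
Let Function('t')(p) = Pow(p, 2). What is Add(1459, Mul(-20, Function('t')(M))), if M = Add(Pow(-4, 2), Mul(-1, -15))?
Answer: -17761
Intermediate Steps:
M = 31 (M = Add(16, 15) = 31)
Add(1459, Mul(-20, Function('t')(M))) = Add(1459, Mul(-20, Pow(31, 2))) = Add(1459, Mul(-20, 961)) = Add(1459, -19220) = -17761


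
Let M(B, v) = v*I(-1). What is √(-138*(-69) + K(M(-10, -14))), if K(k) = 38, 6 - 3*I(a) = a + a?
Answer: 2*√2390 ≈ 97.775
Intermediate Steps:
I(a) = 2 - 2*a/3 (I(a) = 2 - (a + a)/3 = 2 - 2*a/3)
M(B, v) = 8*v/3 (M(B, v) = v*(2 - ⅔*(-1)) = v*(2 + ⅔) = v*(8/3) = 8*v/3)
√(-138*(-69) + K(M(-10, -14))) = √(-138*(-69) + 38) = √(9522 + 38) = √9560 = 2*√2390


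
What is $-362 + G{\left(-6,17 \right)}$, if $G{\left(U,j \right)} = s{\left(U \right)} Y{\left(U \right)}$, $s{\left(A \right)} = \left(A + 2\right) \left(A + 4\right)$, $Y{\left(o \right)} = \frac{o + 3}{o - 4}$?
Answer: $- \frac{1798}{5} \approx -359.6$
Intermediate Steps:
$Y{\left(o \right)} = \frac{3 + o}{-4 + o}$
$s{\left(A \right)} = \left(2 + A\right) \left(4 + A\right)$
$G{\left(U,j \right)} = \frac{\left(3 + U\right) \left(8 + U^{2} + 6 U\right)}{-4 + U}$ ($G{\left(U,j \right)} = \left(8 + U^{2} + 6 U\right) \frac{3 + U}{-4 + U} = \frac{\left(3 + U\right) \left(8 + U^{2} + 6 U\right)}{-4 + U}$)
$-362 + G{\left(-6,17 \right)} = -362 + \frac{\left(3 - 6\right) \left(8 + \left(-6\right)^{2} + 6 \left(-6\right)\right)}{-4 - 6} = -362 + \frac{1}{-10} \left(-3\right) \left(8 + 36 - 36\right) = -362 - \left(- \frac{3}{10}\right) 8 = -362 + \frac{12}{5} = - \frac{1798}{5}$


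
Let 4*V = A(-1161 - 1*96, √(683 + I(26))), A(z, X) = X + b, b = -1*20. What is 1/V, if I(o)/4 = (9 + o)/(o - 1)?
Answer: 400/1443 + 4*√17215/1443 ≈ 0.64090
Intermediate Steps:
I(o) = 4*(9 + o)/(-1 + o) (I(o) = 4*((9 + o)/(o - 1)) = 4*((9 + o)/(-1 + o)) = 4*(9 + o)/(-1 + o))
b = -20
A(z, X) = -20 + X (A(z, X) = X - 20 = -20 + X)
V = -5 + √17215/20 (V = (-20 + √(683 + 4*(9 + 26)/(-1 + 26)))/4 = (-20 + √(683 + 4*35/25))/4 = (-20 + √(683 + 4*(1/25)*35))/4 = (-20 + √(683 + 28/5))/4 = (-20 + √(3443/5))/4 = (-20 + √17215/5)/4 = -5 + √17215/20 ≈ 1.5603)
1/V = 1/(-5 + √17215/20)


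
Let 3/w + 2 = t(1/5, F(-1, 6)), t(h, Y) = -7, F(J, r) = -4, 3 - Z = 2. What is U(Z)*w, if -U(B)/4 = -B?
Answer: -4/3 ≈ -1.3333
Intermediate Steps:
Z = 1 (Z = 3 - 1*2 = 3 - 2 = 1)
w = -⅓ (w = 3/(-2 - 7) = 3/(-9) = 3*(-⅑) = -⅓ ≈ -0.33333)
U(B) = 4*B (U(B) = -(-4)*B = 4*B)
U(Z)*w = (4*1)*(-⅓) = 4*(-⅓) = -4/3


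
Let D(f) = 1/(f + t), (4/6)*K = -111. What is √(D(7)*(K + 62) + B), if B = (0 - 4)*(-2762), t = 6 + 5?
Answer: √397519/6 ≈ 105.08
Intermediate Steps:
K = -333/2 (K = (3/2)*(-111) = -333/2 ≈ -166.50)
t = 11
D(f) = 1/(11 + f) (D(f) = 1/(f + 11) = 1/(11 + f))
B = 11048 (B = -4*(-2762) = 11048)
√(D(7)*(K + 62) + B) = √((-333/2 + 62)/(11 + 7) + 11048) = √(-209/2/18 + 11048) = √((1/18)*(-209/2) + 11048) = √(-209/36 + 11048) = √(397519/36) = √397519/6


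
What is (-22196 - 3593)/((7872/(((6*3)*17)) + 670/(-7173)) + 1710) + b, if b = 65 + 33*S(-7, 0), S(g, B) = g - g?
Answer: 10612169831/211644712 ≈ 50.141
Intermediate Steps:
S(g, B) = 0
b = 65 (b = 65 + 33*0 = 65 + 0 = 65)
(-22196 - 3593)/((7872/(((6*3)*17)) + 670/(-7173)) + 1710) + b = (-22196 - 3593)/((7872/(((6*3)*17)) + 670/(-7173)) + 1710) + 65 = -25789/((7872/((18*17)) + 670*(-1/7173)) + 1710) + 65 = -25789/((7872/306 - 670/7173) + 1710) + 65 = -25789/((7872*(1/306) - 670/7173) + 1710) + 65 = -25789/((1312/51 - 670/7173) + 1710) + 65 = -25789/(3125602/121941 + 1710) + 65 = -25789/211644712/121941 + 65 = -25789*121941/211644712 + 65 = -3144736449/211644712 + 65 = 10612169831/211644712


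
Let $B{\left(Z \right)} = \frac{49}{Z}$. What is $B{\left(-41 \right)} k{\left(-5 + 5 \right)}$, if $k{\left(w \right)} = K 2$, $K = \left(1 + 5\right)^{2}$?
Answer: $- \frac{3528}{41} \approx -86.049$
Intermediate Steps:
$K = 36$ ($K = 6^{2} = 36$)
$k{\left(w \right)} = 72$ ($k{\left(w \right)} = 36 \cdot 2 = 72$)
$B{\left(-41 \right)} k{\left(-5 + 5 \right)} = \frac{49}{-41} \cdot 72 = 49 \left(- \frac{1}{41}\right) 72 = \left(- \frac{49}{41}\right) 72 = - \frac{3528}{41}$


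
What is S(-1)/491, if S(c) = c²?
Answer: 1/491 ≈ 0.0020367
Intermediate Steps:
S(-1)/491 = (-1)²/491 = (1/491)*1 = 1/491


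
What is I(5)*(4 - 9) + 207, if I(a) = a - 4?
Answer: 202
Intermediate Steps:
I(a) = -4 + a
I(5)*(4 - 9) + 207 = (-4 + 5)*(4 - 9) + 207 = 1*(-5) + 207 = -5 + 207 = 202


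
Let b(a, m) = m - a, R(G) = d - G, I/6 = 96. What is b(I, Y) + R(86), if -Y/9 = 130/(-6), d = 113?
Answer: -354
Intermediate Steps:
I = 576 (I = 6*96 = 576)
R(G) = 113 - G
Y = 195 (Y = -1170/(-6) = -1170*(-1)/6 = -9*(-65/3) = 195)
b(I, Y) + R(86) = (195 - 1*576) + (113 - 1*86) = (195 - 576) + (113 - 86) = -381 + 27 = -354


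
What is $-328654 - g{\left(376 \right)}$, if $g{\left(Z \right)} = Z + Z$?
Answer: $-329406$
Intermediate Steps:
$g{\left(Z \right)} = 2 Z$
$-328654 - g{\left(376 \right)} = -328654 - 2 \cdot 376 = -328654 - 752 = -329406$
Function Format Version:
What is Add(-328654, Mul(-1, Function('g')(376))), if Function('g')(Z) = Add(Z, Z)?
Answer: -329406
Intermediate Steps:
Function('g')(Z) = Mul(2, Z)
Add(-328654, Mul(-1, Function('g')(376))) = Add(-328654, Mul(-1, Mul(2, 376))) = Add(-328654, Mul(-1, 752)) = Add(-328654, -752) = -329406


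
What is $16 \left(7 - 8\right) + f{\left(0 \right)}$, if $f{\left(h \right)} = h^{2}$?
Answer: $-16$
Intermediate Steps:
$16 \left(7 - 8\right) + f{\left(0 \right)} = 16 \left(7 - 8\right) + 0^{2} = 16 \left(7 - 8\right) + 0 = 16 \left(-1\right) + 0 = -16 + 0 = -16$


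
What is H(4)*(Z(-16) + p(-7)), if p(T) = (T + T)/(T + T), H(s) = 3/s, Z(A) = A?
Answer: -45/4 ≈ -11.250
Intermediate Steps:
p(T) = 1 (p(T) = (2*T)/((2*T)) = (2*T)*(1/(2*T)) = 1)
H(4)*(Z(-16) + p(-7)) = (3/4)*(-16 + 1) = (3*(¼))*(-15) = (¾)*(-15) = -45/4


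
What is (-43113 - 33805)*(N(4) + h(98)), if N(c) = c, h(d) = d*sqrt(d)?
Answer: -307672 - 52765748*sqrt(2) ≈ -7.4930e+7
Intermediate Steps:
h(d) = d**(3/2)
(-43113 - 33805)*(N(4) + h(98)) = (-43113 - 33805)*(4 + 98**(3/2)) = -76918*(4 + 686*sqrt(2)) = -307672 - 52765748*sqrt(2)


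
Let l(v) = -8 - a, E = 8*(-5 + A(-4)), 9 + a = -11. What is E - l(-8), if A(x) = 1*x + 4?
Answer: -52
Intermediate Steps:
a = -20 (a = -9 - 11 = -20)
A(x) = 4 + x (A(x) = x + 4 = 4 + x)
E = -40 (E = 8*(-5 + (4 - 4)) = 8*(-5 + 0) = 8*(-5) = -40)
l(v) = 12 (l(v) = -8 - 1*(-20) = -8 + 20 = 12)
E - l(-8) = -40 - 1*12 = -40 - 12 = -52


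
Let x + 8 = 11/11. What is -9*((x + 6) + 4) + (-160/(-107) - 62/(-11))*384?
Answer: 3191517/1177 ≈ 2711.6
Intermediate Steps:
x = -7 (x = -8 + 11/11 = -8 + 11*(1/11) = -8 + 1 = -7)
-9*((x + 6) + 4) + (-160/(-107) - 62/(-11))*384 = -9*((-7 + 6) + 4) + (-160/(-107) - 62/(-11))*384 = -9*(-1 + 4) + (-160*(-1/107) - 62*(-1/11))*384 = -9*3 + (160/107 + 62/11)*384 = -27 + (8394/1177)*384 = -27 + 3223296/1177 = 3191517/1177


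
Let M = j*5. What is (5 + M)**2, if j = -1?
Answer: 0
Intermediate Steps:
M = -5 (M = -1*5 = -5)
(5 + M)**2 = (5 - 5)**2 = 0**2 = 0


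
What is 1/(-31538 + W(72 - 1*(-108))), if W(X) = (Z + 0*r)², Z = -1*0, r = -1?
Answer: -1/31538 ≈ -3.1708e-5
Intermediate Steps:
Z = 0
W(X) = 0 (W(X) = (0 + 0*(-1))² = (0 + 0)² = 0² = 0)
1/(-31538 + W(72 - 1*(-108))) = 1/(-31538 + 0) = 1/(-31538) = -1/31538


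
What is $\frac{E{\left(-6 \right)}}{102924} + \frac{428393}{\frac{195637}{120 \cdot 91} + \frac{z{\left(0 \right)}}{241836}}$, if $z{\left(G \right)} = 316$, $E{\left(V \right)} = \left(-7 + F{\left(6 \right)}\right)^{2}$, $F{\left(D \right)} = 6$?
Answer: $\frac{11847793159123639}{495513085716} \approx 23910.0$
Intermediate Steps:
$E{\left(V \right)} = 1$ ($E{\left(V \right)} = \left(-7 + 6\right)^{2} = \left(-1\right)^{2} = 1$)
$\frac{E{\left(-6 \right)}}{102924} + \frac{428393}{\frac{195637}{120 \cdot 91} + \frac{z{\left(0 \right)}}{241836}} = 1 \cdot \frac{1}{102924} + \frac{428393}{\frac{195637}{120 \cdot 91} + \frac{316}{241836}} = 1 \cdot \frac{1}{102924} + \frac{428393}{\frac{195637}{10920} + 316 \cdot \frac{1}{241836}} = \frac{1}{102924} + \frac{428393}{195637 \cdot \frac{1}{10920} + \frac{79}{60459}} = \frac{1}{102924} + \frac{428393}{\frac{15049}{840} + \frac{79}{60459}} = \frac{1}{102924} + \frac{428393}{\frac{14443077}{806120}} = \frac{1}{102924} + 428393 \cdot \frac{806120}{14443077} = \frac{1}{102924} + \frac{345336165160}{14443077} = \frac{11847793159123639}{495513085716}$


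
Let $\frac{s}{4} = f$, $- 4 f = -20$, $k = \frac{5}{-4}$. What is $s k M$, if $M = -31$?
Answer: $775$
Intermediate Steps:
$k = - \frac{5}{4}$ ($k = 5 \left(- \frac{1}{4}\right) = - \frac{5}{4} \approx -1.25$)
$f = 5$ ($f = \left(- \frac{1}{4}\right) \left(-20\right) = 5$)
$s = 20$ ($s = 4 \cdot 5 = 20$)
$s k M = 20 \left(- \frac{5}{4}\right) \left(-31\right) = \left(-25\right) \left(-31\right) = 775$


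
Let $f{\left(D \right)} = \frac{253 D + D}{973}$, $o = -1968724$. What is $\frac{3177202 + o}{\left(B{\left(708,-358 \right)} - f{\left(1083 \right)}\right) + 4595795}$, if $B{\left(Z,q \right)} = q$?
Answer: $\frac{1175849094}{4471085119} \approx 0.26299$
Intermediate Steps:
$f{\left(D \right)} = \frac{254 D}{973}$ ($f{\left(D \right)} = 254 D \frac{1}{973} = \frac{254 D}{973}$)
$\frac{3177202 + o}{\left(B{\left(708,-358 \right)} - f{\left(1083 \right)}\right) + 4595795} = \frac{3177202 - 1968724}{\left(-358 - \frac{254}{973} \cdot 1083\right) + 4595795} = \frac{1208478}{\left(-358 - \frac{275082}{973}\right) + 4595795} = \frac{1208478}{- \frac{623416}{973} + 4595795} = \frac{1208478}{\frac{4471085119}{973}} = 1208478 \cdot \frac{973}{4471085119} = \frac{1175849094}{4471085119}$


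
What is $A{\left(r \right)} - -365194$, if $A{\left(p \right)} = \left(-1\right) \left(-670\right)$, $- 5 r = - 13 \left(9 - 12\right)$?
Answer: $365864$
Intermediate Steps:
$r = - \frac{39}{5}$ ($r = - \frac{\left(-13\right) \left(9 - 12\right)}{5} = - \frac{\left(-13\right) \left(-3\right)}{5} = \left(- \frac{1}{5}\right) 39 = - \frac{39}{5} \approx -7.8$)
$A{\left(p \right)} = 670$
$A{\left(r \right)} - -365194 = 670 - -365194 = 670 + 365194 = 365864$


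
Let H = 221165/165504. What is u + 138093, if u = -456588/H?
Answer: -45025802007/221165 ≈ -2.0358e+5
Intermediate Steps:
H = 221165/165504 (H = 221165*(1/165504) = 221165/165504 ≈ 1.3363)
u = -75567140352/221165 (u = -456588/221165/165504 = -456588*165504/221165 = -75567140352/221165 ≈ -3.4168e+5)
u + 138093 = -75567140352/221165 + 138093 = -45025802007/221165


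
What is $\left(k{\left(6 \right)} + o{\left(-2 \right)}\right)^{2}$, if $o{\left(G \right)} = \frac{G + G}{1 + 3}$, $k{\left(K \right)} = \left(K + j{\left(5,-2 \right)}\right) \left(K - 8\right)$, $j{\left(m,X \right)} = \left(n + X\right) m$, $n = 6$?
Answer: $2809$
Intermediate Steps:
$j{\left(m,X \right)} = m \left(6 + X\right)$ ($j{\left(m,X \right)} = \left(6 + X\right) m = m \left(6 + X\right)$)
$k{\left(K \right)} = \left(-8 + K\right) \left(20 + K\right)$ ($k{\left(K \right)} = \left(K + 5 \left(6 - 2\right)\right) \left(K - 8\right) = \left(K + 5 \cdot 4\right) \left(-8 + K\right) = \left(K + 20\right) \left(-8 + K\right) = \left(20 + K\right) \left(-8 + K\right) = \left(-8 + K\right) \left(20 + K\right)$)
$o{\left(G \right)} = \frac{G}{2}$ ($o{\left(G \right)} = \frac{2 G}{4} = 2 G \frac{1}{4} = \frac{G}{2}$)
$\left(k{\left(6 \right)} + o{\left(-2 \right)}\right)^{2} = \left(\left(-160 + 6^{2} + 12 \cdot 6\right) + \frac{1}{2} \left(-2\right)\right)^{2} = \left(\left(-160 + 36 + 72\right) - 1\right)^{2} = \left(-52 - 1\right)^{2} = \left(-53\right)^{2} = 2809$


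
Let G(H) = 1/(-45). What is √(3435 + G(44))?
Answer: √772870/15 ≈ 58.609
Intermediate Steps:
G(H) = -1/45
√(3435 + G(44)) = √(3435 - 1/45) = √(154574/45) = √772870/15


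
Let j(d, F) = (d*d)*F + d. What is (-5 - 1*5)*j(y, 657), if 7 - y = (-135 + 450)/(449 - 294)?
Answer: -155861860/961 ≈ -1.6219e+5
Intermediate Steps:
y = 154/31 (y = 7 - (-135 + 450)/(449 - 294) = 7 - 315/155 = 7 - 1*63/31 = 7 - 63/31 = 154/31 ≈ 4.9677)
j(d, F) = d + F*d**2 (j(d, F) = d**2*F + d = F*d**2 + d = d + F*d**2)
(-5 - 1*5)*j(y, 657) = (-5 - 1*5)*(154*(1 + 657*(154/31))/31) = (-5 - 5)*(154*(1 + 101178/31)/31) = -1540*101209/(31*31) = -10*15586186/961 = -155861860/961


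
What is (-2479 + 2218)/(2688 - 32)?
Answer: -261/2656 ≈ -0.098268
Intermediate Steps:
(-2479 + 2218)/(2688 - 32) = -261/2656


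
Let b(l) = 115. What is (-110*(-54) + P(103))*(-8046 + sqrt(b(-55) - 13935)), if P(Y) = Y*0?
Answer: -47793240 + 11880*I*sqrt(3455) ≈ -4.7793e+7 + 6.983e+5*I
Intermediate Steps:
P(Y) = 0
(-110*(-54) + P(103))*(-8046 + sqrt(b(-55) - 13935)) = (-110*(-54) + 0)*(-8046 + sqrt(115 - 13935)) = (5940 + 0)*(-8046 + sqrt(-13820)) = 5940*(-8046 + 2*I*sqrt(3455)) = -47793240 + 11880*I*sqrt(3455)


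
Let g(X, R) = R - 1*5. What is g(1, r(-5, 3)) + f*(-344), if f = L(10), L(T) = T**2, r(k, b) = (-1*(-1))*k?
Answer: -34410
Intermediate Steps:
r(k, b) = k (r(k, b) = 1*k = k)
g(X, R) = -5 + R (g(X, R) = R - 5 = -5 + R)
f = 100 (f = 10**2 = 100)
g(1, r(-5, 3)) + f*(-344) = (-5 - 5) + 100*(-344) = -10 - 34400 = -34410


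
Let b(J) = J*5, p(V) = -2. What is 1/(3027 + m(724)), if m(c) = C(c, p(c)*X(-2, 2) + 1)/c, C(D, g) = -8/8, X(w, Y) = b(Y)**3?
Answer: 724/2191547 ≈ 0.00033036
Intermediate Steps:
b(J) = 5*J
X(w, Y) = 125*Y**3 (X(w, Y) = (5*Y)**3 = 125*Y**3)
C(D, g) = -1 (C(D, g) = -8*1/8 = -1)
m(c) = -1/c
1/(3027 + m(724)) = 1/(3027 - 1/724) = 1/(2191547/724) = 724/2191547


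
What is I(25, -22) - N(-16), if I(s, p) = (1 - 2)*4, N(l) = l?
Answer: 12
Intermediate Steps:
I(s, p) = -4 (I(s, p) = -1*4 = -4)
I(25, -22) - N(-16) = -4 - 1*(-16) = -4 + 16 = 12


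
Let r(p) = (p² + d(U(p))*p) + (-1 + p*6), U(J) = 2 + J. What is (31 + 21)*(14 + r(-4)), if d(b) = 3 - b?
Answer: -780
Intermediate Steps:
r(p) = -1 + p² + 6*p + p*(1 - p) (r(p) = (p² + (3 - (2 + p))*p) + (-1 + p*6) = (p² + (3 + (-2 - p))*p) + (-1 + 6*p) = (p² + (1 - p)*p) + (-1 + 6*p) = (p² + p*(1 - p)) + (-1 + 6*p) = -1 + p² + 6*p + p*(1 - p))
(31 + 21)*(14 + r(-4)) = (31 + 21)*(14 + (-1 + 7*(-4))) = 52*(14 + (-1 - 28)) = 52*(14 - 29) = 52*(-15) = -780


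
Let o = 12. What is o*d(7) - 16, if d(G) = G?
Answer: 68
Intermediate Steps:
o*d(7) - 16 = 12*7 - 16 = 84 - 16 = 68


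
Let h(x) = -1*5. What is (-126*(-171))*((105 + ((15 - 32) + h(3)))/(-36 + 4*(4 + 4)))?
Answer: -894159/2 ≈ -4.4708e+5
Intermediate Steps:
h(x) = -5
(-126*(-171))*((105 + ((15 - 32) + h(3)))/(-36 + 4*(4 + 4))) = (-126*(-171))*((105 + ((15 - 32) - 5))/(-36 + 4*(4 + 4))) = 21546*((105 + (-17 - 5))/(-36 + 4*8)) = 21546*((105 - 22)/(-36 + 32)) = 21546*(83/(-4)) = 21546*(83*(-¼)) = 21546*(-83/4) = -894159/2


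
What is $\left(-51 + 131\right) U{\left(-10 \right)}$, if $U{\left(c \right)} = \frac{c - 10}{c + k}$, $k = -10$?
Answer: $80$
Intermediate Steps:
$U{\left(c \right)} = 1$ ($U{\left(c \right)} = \frac{c - 10}{c - 10} = \frac{-10 + c}{-10 + c} = 1$)
$\left(-51 + 131\right) U{\left(-10 \right)} = \left(-51 + 131\right) 1 = 80 \cdot 1 = 80$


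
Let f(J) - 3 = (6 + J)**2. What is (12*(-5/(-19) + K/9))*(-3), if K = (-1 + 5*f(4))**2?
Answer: -20079076/19 ≈ -1.0568e+6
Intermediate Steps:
f(J) = 3 + (6 + J)**2
K = 264196 (K = (-1 + 5*(3 + (6 + 4)**2))**2 = (-1 + 5*(3 + 10**2))**2 = (-1 + 5*(3 + 100))**2 = (-1 + 5*103)**2 = (-1 + 515)**2 = 514**2 = 264196)
(12*(-5/(-19) + K/9))*(-3) = (12*(-5/(-19) + 264196/9))*(-3) = (12*(-5*(-1/19) + 264196*(1/9)))*(-3) = (12*(5/19 + 264196/9))*(-3) = (12*(5019769/171))*(-3) = (20079076/57)*(-3) = -20079076/19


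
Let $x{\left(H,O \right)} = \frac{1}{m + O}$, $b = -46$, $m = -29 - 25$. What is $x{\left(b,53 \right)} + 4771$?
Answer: $4770$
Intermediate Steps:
$m = -54$ ($m = -29 - 25 = -54$)
$x{\left(H,O \right)} = \frac{1}{-54 + O}$
$x{\left(b,53 \right)} + 4771 = \frac{1}{-54 + 53} + 4771 = \frac{1}{-1} + 4771 = -1 + 4771 = 4770$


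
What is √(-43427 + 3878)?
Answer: I*√39549 ≈ 198.87*I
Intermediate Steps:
√(-43427 + 3878) = √(-39549) = I*√39549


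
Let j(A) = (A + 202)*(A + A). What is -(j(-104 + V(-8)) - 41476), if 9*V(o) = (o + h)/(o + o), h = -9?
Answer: 641378879/10368 ≈ 61861.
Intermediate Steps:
V(o) = (-9 + o)/(18*o) (V(o) = ((o - 9)/(o + o))/9 = ((-9 + o)/((2*o)))/9 = ((-9 + o)*(1/(2*o)))/9 = ((-9 + o)/(2*o))/9 = (-9 + o)/(18*o))
j(A) = 2*A*(202 + A) (j(A) = (202 + A)*(2*A) = 2*A*(202 + A))
-(j(-104 + V(-8)) - 41476) = -(2*(-104 + (1/18)*(-9 - 8)/(-8))*(202 + (-104 + (1/18)*(-9 - 8)/(-8))) - 41476) = -(2*(-104 + (1/18)*(-⅛)*(-17))*(202 + (-104 + (1/18)*(-⅛)*(-17))) - 41476) = -(2*(-104 + 17/144)*(202 + (-104 + 17/144)) - 41476) = -(2*(-14959/144)*(202 - 14959/144) - 41476) = -(2*(-14959/144)*(14129/144) - 41476) = -(-211355711/10368 - 41476) = -1*(-641378879/10368) = 641378879/10368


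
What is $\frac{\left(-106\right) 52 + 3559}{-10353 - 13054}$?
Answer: $\frac{1953}{23407} \approx 0.083437$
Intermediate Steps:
$\frac{\left(-106\right) 52 + 3559}{-10353 - 13054} = \frac{-5512 + 3559}{-23407} = \left(-1953\right) \left(- \frac{1}{23407}\right) = \frac{1953}{23407}$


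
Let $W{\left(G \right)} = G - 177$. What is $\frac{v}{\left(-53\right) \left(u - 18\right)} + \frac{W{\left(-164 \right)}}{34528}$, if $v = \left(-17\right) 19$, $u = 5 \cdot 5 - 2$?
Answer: $\frac{11062179}{9149920} \approx 1.209$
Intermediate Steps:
$u = 23$ ($u = 25 - 2 = 23$)
$W{\left(G \right)} = -177 + G$
$v = -323$
$\frac{v}{\left(-53\right) \left(u - 18\right)} + \frac{W{\left(-164 \right)}}{34528} = - \frac{323}{\left(-53\right) \left(23 - 18\right)} + \frac{-177 - 164}{34528} = - \frac{323}{\left(-53\right) 5} - \frac{341}{34528} = - \frac{323}{-265} - \frac{341}{34528} = \left(-323\right) \left(- \frac{1}{265}\right) - \frac{341}{34528} = \frac{323}{265} - \frac{341}{34528} = \frac{11062179}{9149920}$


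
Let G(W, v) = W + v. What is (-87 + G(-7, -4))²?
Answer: 9604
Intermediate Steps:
(-87 + G(-7, -4))² = (-87 + (-7 - 4))² = (-87 - 11)² = (-98)² = 9604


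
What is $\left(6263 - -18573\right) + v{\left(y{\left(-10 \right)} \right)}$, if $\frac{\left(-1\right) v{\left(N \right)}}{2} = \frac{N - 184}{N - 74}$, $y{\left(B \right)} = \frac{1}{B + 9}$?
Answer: $\frac{372466}{15} \approx 24831.0$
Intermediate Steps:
$y{\left(B \right)} = \frac{1}{9 + B}$
$v{\left(N \right)} = - \frac{2 \left(-184 + N\right)}{-74 + N}$ ($v{\left(N \right)} = - 2 \frac{N - 184}{N - 74} = - 2 \frac{-184 + N}{-74 + N} = - \frac{2 \left(-184 + N\right)}{-74 + N}$)
$\left(6263 - -18573\right) + v{\left(y{\left(-10 \right)} \right)} = \left(6263 - -18573\right) + \frac{2 \left(184 - \frac{1}{9 - 10}\right)}{-74 + \frac{1}{9 - 10}} = \left(6263 + 18573\right) + \frac{2 \left(184 - \frac{1}{-1}\right)}{-74 + \frac{1}{-1}} = 24836 + \frac{2 \left(184 - -1\right)}{-74 - 1} = 24836 + \frac{2 \left(184 + 1\right)}{-75} = 24836 + 2 \left(- \frac{1}{75}\right) 185 = 24836 - \frac{74}{15} = \frac{372466}{15}$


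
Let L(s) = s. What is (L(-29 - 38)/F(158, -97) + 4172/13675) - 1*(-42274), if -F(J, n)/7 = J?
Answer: 639380757157/15124550 ≈ 42274.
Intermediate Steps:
F(J, n) = -7*J
(L(-29 - 38)/F(158, -97) + 4172/13675) - 1*(-42274) = ((-29 - 38)/((-7*158)) + 4172/13675) - 1*(-42274) = (-67/(-1106) + 4172*(1/13675)) + 42274 = (-67*(-1/1106) + 4172/13675) + 42274 = (67/1106 + 4172/13675) + 42274 = 5530457/15124550 + 42274 = 639380757157/15124550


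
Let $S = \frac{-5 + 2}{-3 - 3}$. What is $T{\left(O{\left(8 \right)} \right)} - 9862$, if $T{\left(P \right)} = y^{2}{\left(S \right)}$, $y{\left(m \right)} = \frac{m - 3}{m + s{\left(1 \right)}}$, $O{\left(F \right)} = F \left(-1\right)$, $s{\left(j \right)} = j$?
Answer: $- \frac{88733}{9} \approx -9859.2$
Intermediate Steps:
$O{\left(F \right)} = - F$
$S = \frac{1}{2}$ ($S = - \frac{3}{-6} = \left(-3\right) \left(- \frac{1}{6}\right) = \frac{1}{2} \approx 0.5$)
$y{\left(m \right)} = \frac{-3 + m}{1 + m}$ ($y{\left(m \right)} = \frac{m - 3}{m + 1} = \frac{-3 + m}{1 + m}$)
$T{\left(P \right)} = \frac{25}{9}$ ($T{\left(P \right)} = \left(\frac{-3 + \frac{1}{2}}{1 + \frac{1}{2}}\right)^{2} = \left(\frac{1}{\frac{3}{2}} \left(- \frac{5}{2}\right)\right)^{2} = \left(\frac{2}{3} \left(- \frac{5}{2}\right)\right)^{2} = \left(- \frac{5}{3}\right)^{2} = \frac{25}{9}$)
$T{\left(O{\left(8 \right)} \right)} - 9862 = \frac{25}{9} - 9862 = - \frac{88733}{9}$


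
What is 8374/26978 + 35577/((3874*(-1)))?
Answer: -463677715/52256386 ≈ -8.8731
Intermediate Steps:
8374/26978 + 35577/((3874*(-1))) = 8374*(1/26978) + 35577/(-3874) = 4187/13489 + 35577*(-1/3874) = 4187/13489 - 35577/3874 = -463677715/52256386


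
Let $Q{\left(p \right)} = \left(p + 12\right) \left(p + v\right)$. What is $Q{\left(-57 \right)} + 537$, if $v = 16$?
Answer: $2382$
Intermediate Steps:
$Q{\left(p \right)} = \left(12 + p\right) \left(16 + p\right)$ ($Q{\left(p \right)} = \left(p + 12\right) \left(p + 16\right) = \left(12 + p\right) \left(16 + p\right)$)
$Q{\left(-57 \right)} + 537 = \left(192 + \left(-57\right)^{2} + 28 \left(-57\right)\right) + 537 = \left(192 + 3249 - 1596\right) + 537 = 1845 + 537 = 2382$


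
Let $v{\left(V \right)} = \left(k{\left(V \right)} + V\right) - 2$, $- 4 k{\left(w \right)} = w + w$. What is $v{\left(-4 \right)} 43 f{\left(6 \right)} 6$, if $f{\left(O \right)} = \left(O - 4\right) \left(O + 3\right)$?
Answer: $-18576$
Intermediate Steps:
$k{\left(w \right)} = - \frac{w}{2}$ ($k{\left(w \right)} = - \frac{w + w}{4} = - \frac{2 w}{4} = - \frac{w}{2}$)
$f{\left(O \right)} = \left(-4 + O\right) \left(3 + O\right)$
$v{\left(V \right)} = -2 + \frac{V}{2}$ ($v{\left(V \right)} = \left(- \frac{V}{2} + V\right) - 2 = \frac{V}{2} - 2 = -2 + \frac{V}{2}$)
$v{\left(-4 \right)} 43 f{\left(6 \right)} 6 = \left(-2 + \frac{1}{2} \left(-4\right)\right) 43 \left(-12 + 6^{2} - 6\right) 6 = \left(-2 - 2\right) 43 \left(-12 + 36 - 6\right) 6 = \left(-4\right) 43 \cdot 18 \cdot 6 = \left(-172\right) 108 = -18576$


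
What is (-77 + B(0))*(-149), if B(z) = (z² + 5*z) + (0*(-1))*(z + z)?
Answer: 11473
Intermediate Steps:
B(z) = z² + 5*z (B(z) = (z² + 5*z) + 0*(2*z) = (z² + 5*z) + 0 = z² + 5*z)
(-77 + B(0))*(-149) = (-77 + 0*(5 + 0))*(-149) = (-77 + 0*5)*(-149) = (-77 + 0)*(-149) = -77*(-149) = 11473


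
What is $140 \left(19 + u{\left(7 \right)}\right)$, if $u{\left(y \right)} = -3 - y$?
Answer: $1260$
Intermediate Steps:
$140 \left(19 + u{\left(7 \right)}\right) = 140 \left(19 - 10\right) = 140 \cdot 9 = 1260$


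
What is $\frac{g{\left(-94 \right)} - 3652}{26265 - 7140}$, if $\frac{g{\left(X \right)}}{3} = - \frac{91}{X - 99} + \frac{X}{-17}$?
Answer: $- \frac{2384629}{12549825} \approx -0.19001$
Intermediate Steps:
$g{\left(X \right)} = - \frac{273}{-99 + X} - \frac{3 X}{17}$ ($g{\left(X \right)} = 3 \left(- \frac{91}{X - 99} + \frac{X}{-17}\right) = 3 \left(- \frac{91}{-99 + X} + X \left(- \frac{1}{17}\right)\right) = 3 \left(- \frac{91}{-99 + X} - \frac{X}{17}\right) = - \frac{273}{-99 + X} - \frac{3 X}{17}$)
$\frac{g{\left(-94 \right)} - 3652}{26265 - 7140} = \frac{\frac{3 \left(-1547 - \left(-94\right)^{2} + 99 \left(-94\right)\right)}{17 \left(-99 - 94\right)} - 3652}{26265 - 7140} = \frac{\frac{3 \left(-1547 - 8836 - 9306\right)}{17 \left(-193\right)} - 3652}{19125} = \left(\frac{3}{17} \left(- \frac{1}{193}\right) \left(-1547 - 8836 - 9306\right) - 3652\right) \frac{1}{19125} = \left(\frac{3}{17} \left(- \frac{1}{193}\right) \left(-19689\right) - 3652\right) \frac{1}{19125} = \left(\frac{59067}{3281} - 3652\right) \frac{1}{19125} = \left(- \frac{11923145}{3281}\right) \frac{1}{19125} = - \frac{2384629}{12549825}$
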